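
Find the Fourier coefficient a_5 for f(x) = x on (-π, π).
a_5 = (1/π) ∫_{-π}^{π} f(x)·cos(5x) dx.
Evaluate the integral (use parity and integration by parts as needed): a_5 = 0.

Final answer: 0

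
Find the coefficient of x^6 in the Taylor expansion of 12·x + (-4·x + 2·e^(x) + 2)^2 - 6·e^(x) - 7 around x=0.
Expand to order 6: 12·x + (-4·x + 2·e^(x) + 2)^2 - 6·e^(x) - 7 = 9·x^6/40 + 5·x^5/12 + x^4/12 - 7·x^3/3 + 9·x^2 - 10·x + 3 + O(x^7).
The coefficient of x^6 is 9/40.

Final answer: 9/40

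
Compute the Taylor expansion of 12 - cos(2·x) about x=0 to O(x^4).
2·x^2 + 11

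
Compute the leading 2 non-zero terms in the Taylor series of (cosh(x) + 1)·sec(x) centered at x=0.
3·x^2/2 + 2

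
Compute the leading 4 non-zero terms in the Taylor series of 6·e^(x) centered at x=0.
x^3 + 3·x^2 + 6·x + 6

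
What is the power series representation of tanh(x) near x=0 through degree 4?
-x^3/3 + x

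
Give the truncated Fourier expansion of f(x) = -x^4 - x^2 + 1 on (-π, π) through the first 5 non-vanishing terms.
(-44 + 8·π^2)·cos(x) + (2 - 2·π^2)·cos(2·x) + (-4/27 + 8·π^2/9)·cos(3·x) + (-π^2/2 - 1/16)·cos(4·x) - π^4/5 - π^2/3 + 1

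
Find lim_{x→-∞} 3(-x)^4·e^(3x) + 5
The product is a 0·∞ indeterminate form at x → -∞.
Rewrite the product as 3(-x)^4 / e^(-3x) (an ∞/∞ form) and apply L'Hôpital, or use the standard hierarchy e^(3|x|) ≫ |(-x)^4| as x → -∞.
The indeterminate product → 0, so the limit = 5.

Final answer: 5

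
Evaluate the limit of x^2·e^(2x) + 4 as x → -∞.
The product is a 0·∞ indeterminate form at x → -∞.
Rewrite the product as x^2 / e^(-2x) (an ∞/∞ form) and apply L'Hôpital, or use the standard hierarchy e^(2|x|) ≫ |x^2| as x → -∞.
The indeterminate product → 0, so the limit = 4.

Final answer: 4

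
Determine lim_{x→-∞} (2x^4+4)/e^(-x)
This is an ∞/∞ indeterminate form as x → -∞.
Compare growth rates of the dominant terms (exponentials ≫ polynomials ≫ logarithms), or apply L'Hôpital's rule; the quotient → 0.
Limit = 0.

Final answer: 0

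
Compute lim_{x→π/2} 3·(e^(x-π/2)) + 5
Direct substitution at x = π/2 gives 8.

Final answer: 8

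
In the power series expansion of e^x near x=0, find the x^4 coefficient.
Expand to order 4: e^x = x^4/24 + x^3/6 + x^2/2 + x + 1 + O(x^5).
The coefficient of x^4 is 1/24.

Final answer: 1/24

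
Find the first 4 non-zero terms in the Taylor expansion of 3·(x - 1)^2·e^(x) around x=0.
x^3/2 - 3·x^2/2 - 3·x + 3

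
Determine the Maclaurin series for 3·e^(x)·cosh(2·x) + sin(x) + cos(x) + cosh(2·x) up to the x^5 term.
91·x^5/30 + 35·x^4/6 + 19·x^3/3 + 9·x^2 + 4·x + 5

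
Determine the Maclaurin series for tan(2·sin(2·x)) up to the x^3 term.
56·x^3/3 + 4·x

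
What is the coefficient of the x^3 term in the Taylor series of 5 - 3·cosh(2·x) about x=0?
Expand to order 3: 5 - 3·cosh(2·x) = 2 - 6·x^2 + O(x^4).
The coefficient of x^3 is 0.

Final answer: 0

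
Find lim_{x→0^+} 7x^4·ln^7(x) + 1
The product is a 0·∞ indeterminate form at x → 0⁺.
Rewrite the product as 7·ln^7(x) / x^(-4) and apply L'Hôpital, or use the standard hierarchy x^(-4) ≫ |ln x|^7 as x → 0⁺.
The indeterminate product → 0, so the limit = 1.

Final answer: 1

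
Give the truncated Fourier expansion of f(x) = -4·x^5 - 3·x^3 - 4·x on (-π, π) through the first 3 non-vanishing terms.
(-932 - 8·π^4 + 154·π^2)·sin(x) + (-17·π^2 + 59/2 + 4·π^4)·sin(2·x) + (-8·π^4/3 - 428/81 + 106·π^2/27)·sin(3·x)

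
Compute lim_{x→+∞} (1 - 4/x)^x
As x → +∞: this is the defining limit (1 - 4/x)^x → e^(-4).
Limit = e^(-4).

Final answer: e^(-4)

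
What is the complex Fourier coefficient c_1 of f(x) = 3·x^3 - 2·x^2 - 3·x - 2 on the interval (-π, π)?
Compute the real Fourier coefficients first: a_1 = 8, b_1 = -42 + 6·π^2.
Then c_1 = (a_1 − i·b_1)/2 = 4 - 3·i·π^2 + 21·i.

Final answer: 4 - 3·i·π^2 + 21·i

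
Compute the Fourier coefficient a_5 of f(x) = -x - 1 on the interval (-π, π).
a_5 = (1/π) ∫_{-π}^{π} f(x)·cos(5x) dx.
Evaluate the integral (use parity and integration by parts as needed): a_5 = 0.

Final answer: 0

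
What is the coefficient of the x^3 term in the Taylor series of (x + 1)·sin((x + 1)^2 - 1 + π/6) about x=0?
Expand to order 3: (x + 1)·sin((x + 1)^2 - 1 + π/6) = x^3·(-2 - √(3)/6) + x^2·(-1 + 3·√(3)/2) + x·(1/2 + √(3)) + 1/2 + O(x^4).
The coefficient of x^3 is -2 - √(3)/6.

Final answer: -2 - √(3)/6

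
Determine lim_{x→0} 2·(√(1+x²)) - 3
Direct substitution at x = 0 gives -1.

Final answer: -1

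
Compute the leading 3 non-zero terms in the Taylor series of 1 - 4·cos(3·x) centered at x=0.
-27·x^4/2 + 18·x^2 - 3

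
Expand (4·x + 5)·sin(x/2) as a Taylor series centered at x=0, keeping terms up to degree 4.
-x^4/12 - 5·x^3/48 + 2·x^2 + 5·x/2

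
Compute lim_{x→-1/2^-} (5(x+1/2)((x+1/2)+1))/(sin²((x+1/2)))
Both numerator and denominator → 0 as x → -1/2^-; this is a 0/0 indeterminate form.
Expand each to leading order near x = -1/2: numerator ~ 5·(x + 1/2), denominator ~ (x + 1/2)^2.
The limit of the ratio is -∞.

Final answer: -∞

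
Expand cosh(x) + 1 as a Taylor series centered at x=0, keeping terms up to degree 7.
x^6/720 + x^4/24 + x^2/2 + 2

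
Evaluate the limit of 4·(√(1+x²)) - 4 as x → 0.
Direct substitution at x = 0 gives 0.

Final answer: 0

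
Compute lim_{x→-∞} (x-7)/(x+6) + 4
Evaluate the dominant behaviour as x → -∞; each term tends to a finite value or vanishes.
Limit = 5.

Final answer: 5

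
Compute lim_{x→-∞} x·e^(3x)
This is a 0·∞ indeterminate form at x → -∞.
Rewrite the product as x / e^(-3x) (an ∞/∞ form) and apply L'Hôpital, or use the standard hierarchy e^(3|x|) ≫ |x| as x → -∞.
The indeterminate product → 0, so the limit = 0.

Final answer: 0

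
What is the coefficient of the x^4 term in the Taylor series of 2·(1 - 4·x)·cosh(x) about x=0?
Expand to order 4: 2·(1 - 4·x)·cosh(x) = x^4/12 - 4·x^3 + x^2 - 8·x + 2 + O(x^5).
The coefficient of x^4 is 1/12.

Final answer: 1/12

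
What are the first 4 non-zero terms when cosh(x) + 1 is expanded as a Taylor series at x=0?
x^6/720 + x^4/24 + x^2/2 + 2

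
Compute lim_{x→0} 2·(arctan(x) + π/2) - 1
Direct substitution at x = 0 gives -1 + π.

Final answer: -1 + π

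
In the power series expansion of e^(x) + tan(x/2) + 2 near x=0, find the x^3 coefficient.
Expand to order 3: e^(x) + tan(x/2) + 2 = 5·x^3/24 + x^2/2 + 3·x/2 + 3 + O(x^4).
The coefficient of x^3 is 5/24.

Final answer: 5/24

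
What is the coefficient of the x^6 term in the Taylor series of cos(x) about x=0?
Expand to order 6: cos(x) = -x^6/720 + x^4/24 - x^2/2 + 1 + O(x^7).
The coefficient of x^6 is -1/720.

Final answer: -1/720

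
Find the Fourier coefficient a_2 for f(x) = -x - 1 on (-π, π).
a_2 = (1/π) ∫_{-π}^{π} f(x)·cos(2x) dx.
Evaluate the integral (use parity and integration by parts as needed): a_2 = 0.

Final answer: 0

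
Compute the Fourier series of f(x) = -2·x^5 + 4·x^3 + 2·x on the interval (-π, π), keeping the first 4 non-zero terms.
(-524 - 4·π^4 + 88·π^2)·sin(x) + (-14·π^2 + 19 + 2·π^4)·sin(2·x) + (-4·π^4/3 - 196/81 + 152·π^2/27)·sin(3·x) + (-13·π^2/4 + 7/32 + π^4)·sin(4·x)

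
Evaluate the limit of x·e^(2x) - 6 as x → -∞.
The product is a 0·∞ indeterminate form at x → -∞.
Rewrite the product as x / e^(-2x) (an ∞/∞ form) and apply L'Hôpital, or use the standard hierarchy e^(2|x|) ≫ |x| as x → -∞.
The indeterminate product → 0, so the limit = -6.

Final answer: -6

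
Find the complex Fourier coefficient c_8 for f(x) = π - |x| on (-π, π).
Compute the real Fourier coefficients first: a_8 = 0, b_8 = 0.
Then c_8 = (a_8 − i·b_8)/2 = 0.

Final answer: 0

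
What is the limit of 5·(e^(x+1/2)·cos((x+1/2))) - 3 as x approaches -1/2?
Direct substitution at x = -1/2 gives 2.

Final answer: 2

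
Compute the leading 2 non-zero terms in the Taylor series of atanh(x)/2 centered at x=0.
x^3/6 + x/2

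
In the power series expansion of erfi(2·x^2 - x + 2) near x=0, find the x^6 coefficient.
Expand to order 6: erfi(2·x^2 - x + 2) = 4616·x^6·e^(4)/(15·√(π)) - 415·x^5·e^(4)/(3·√(π)) + 178·x^4·e^(4)/(3·√(π)) - 22·x^3·e^(4)/√(π) + 8·x^2·e^(4)/√(π) - 2·x·e^(4)/√(π) + erfi(2) + O(x^7).
The coefficient of x^6 is 4616·e^(4)/(15·√(π)).

Final answer: 4616·e^(4)/(15·√(π))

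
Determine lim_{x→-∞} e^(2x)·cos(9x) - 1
Evaluate the dominant behaviour as x → -∞; each term tends to a finite value or vanishes.
Limit = -1.

Final answer: -1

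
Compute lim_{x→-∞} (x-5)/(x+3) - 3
Evaluate the dominant behaviour as x → -∞; each term tends to a finite value or vanishes.
Limit = -2.

Final answer: -2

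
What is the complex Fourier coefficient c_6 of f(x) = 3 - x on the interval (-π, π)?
Compute the real Fourier coefficients first: a_6 = 0, b_6 = 1/3.
Then c_6 = (a_6 − i·b_6)/2 = -i/6.

Final answer: -i/6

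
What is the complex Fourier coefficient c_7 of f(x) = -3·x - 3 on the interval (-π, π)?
Compute the real Fourier coefficients first: a_7 = 0, b_7 = -6/7.
Then c_7 = (a_7 − i·b_7)/2 = 3·i/7.

Final answer: 3·i/7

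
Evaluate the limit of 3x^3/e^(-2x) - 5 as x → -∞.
The quotient is an ∞/∞ indeterminate form as x → -∞.
Compare growth rates of the dominant terms (exponentials ≫ polynomials ≫ logarithms), or apply L'Hôpital's rule; the quotient → 0.
Adding the constant: 0 - 5 = -5. Limit = -5.

Final answer: -5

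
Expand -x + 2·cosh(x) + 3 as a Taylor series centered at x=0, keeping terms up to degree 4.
x^4/12 + x^2 - x + 5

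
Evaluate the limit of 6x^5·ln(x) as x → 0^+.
This is a 0·∞ indeterminate form at x → 0⁺.
Rewrite the product as 6·ln(x) / x^(-5) and apply L'Hôpital, or use the standard hierarchy x^(-5) ≫ |ln x| as x → 0⁺.
The indeterminate product → 0, so the limit = 0.

Final answer: 0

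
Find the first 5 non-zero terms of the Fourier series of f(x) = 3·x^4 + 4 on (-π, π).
(144 - 24·π^2)·cos(x) + (-9 + 6·π^2)·cos(2·x) + (16/9 - 8·π^2/3)·cos(3·x) + (-9/16 + 3·π^2/2)·cos(4·x) + 4 + 3·π^4/5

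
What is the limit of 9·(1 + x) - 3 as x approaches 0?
Direct substitution at x = 0 gives 6.

Final answer: 6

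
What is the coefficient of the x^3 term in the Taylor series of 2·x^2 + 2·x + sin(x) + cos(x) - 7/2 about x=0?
Expand to order 3: 2·x^2 + 2·x + sin(x) + cos(x) - 7/2 = -x^3/6 + 3·x^2/2 + 3·x - 5/2 + O(x^4).
The coefficient of x^3 is -1/6.

Final answer: -1/6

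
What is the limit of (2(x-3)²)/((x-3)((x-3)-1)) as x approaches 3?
Both numerator and denominator → 0 as x → 3; this is a 0/0 indeterminate form.
Expand each to leading order near x = 3: numerator ~ 2·(x - 3)^2, denominator ~ -(x - 3).
The limit of the ratio is 0.

Final answer: 0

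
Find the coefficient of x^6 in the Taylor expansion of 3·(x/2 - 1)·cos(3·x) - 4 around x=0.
Expand to order 6: 3·(x/2 - 1)·cos(3·x) - 4 = 243·x^6/80 + 81·x^5/16 - 81·x^4/8 - 27·x^3/4 + 27·x^2/2 + 3·x/2 - 7 + O(x^7).
The coefficient of x^6 is 243/80.

Final answer: 243/80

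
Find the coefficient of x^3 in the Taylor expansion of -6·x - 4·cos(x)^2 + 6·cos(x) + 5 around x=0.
Expand to order 3: -6·x - 4·cos(x)^2 + 6·cos(x) + 5 = x^2 - 6·x + 7 + O(x^4).
The coefficient of x^3 is 0.

Final answer: 0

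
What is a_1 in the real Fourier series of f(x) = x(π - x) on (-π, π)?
a_1 = (1/π) ∫_{-π}^{π} f(x)·cos(1x) dx.
Evaluate the integral (use parity and integration by parts as needed): a_1 = 4.

Final answer: 4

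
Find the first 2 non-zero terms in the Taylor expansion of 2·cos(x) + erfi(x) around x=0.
2·x/√(π) + 2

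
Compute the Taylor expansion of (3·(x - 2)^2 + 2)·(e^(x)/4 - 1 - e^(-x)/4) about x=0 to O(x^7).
-x^6/20 + 37·x^5/120 - x^4 + 8·x^3/3 - 9·x^2 + 19·x - 14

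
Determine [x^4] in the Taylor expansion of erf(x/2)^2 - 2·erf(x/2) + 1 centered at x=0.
Expand to order 4: erf(x/2)^2 - 2·erf(x/2) + 1 = -x^4/(6·π) + x^3/(6·√(π)) + x^2/π - 2·x/√(π) + 1 + O(x^5).
The coefficient of x^4 is -1/(6·π).

Final answer: -1/(6·π)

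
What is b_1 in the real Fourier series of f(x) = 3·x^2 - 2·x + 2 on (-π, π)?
b_1 = (1/π) ∫_{-π}^{π} f(x)·sin(1x) dx.
Evaluate the integral (use parity and integration by parts as needed): b_1 = -4.

Final answer: -4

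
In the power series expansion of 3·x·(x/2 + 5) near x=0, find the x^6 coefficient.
Expand to order 6: 3·x·(x/2 + 5) = 3·x^2/2 + 15·x + O(x^7).
The coefficient of x^6 is 0.

Final answer: 0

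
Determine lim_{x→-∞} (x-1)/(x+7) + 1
Evaluate the dominant behaviour as x → -∞; each term tends to a finite value or vanishes.
Limit = 2.

Final answer: 2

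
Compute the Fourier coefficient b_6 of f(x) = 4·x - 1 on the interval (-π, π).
b_6 = (1/π) ∫_{-π}^{π} f(x)·sin(6x) dx.
Evaluate the integral (use parity and integration by parts as needed): b_6 = -4/3.

Final answer: -4/3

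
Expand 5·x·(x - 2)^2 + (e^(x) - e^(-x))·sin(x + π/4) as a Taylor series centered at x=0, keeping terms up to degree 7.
√(2)·x^7/630 - √(2)·x^6/90 - √(2)·x^5/30 + x^3·(5 - √(2)/3) + x^2·(-20 + √(2)) + x·(√(2) + 20)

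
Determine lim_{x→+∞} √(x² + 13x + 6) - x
This is an ∞ − ∞ indeterminate form.
Multiply and divide by the conjugate √(x²+13x + 6) + x; the x² terms cancel, leaving (13x + 6)/(√(x²+13x + 6)+x) → 13/2.
Limit = 13/2.

Final answer: 13/2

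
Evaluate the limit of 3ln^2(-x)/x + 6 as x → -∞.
The quotient is an ∞/∞ indeterminate form as x → -∞.
Compare growth rates of the dominant terms (exponentials ≫ polynomials ≫ logarithms), or apply L'Hôpital's rule; the quotient → 0.
Adding the constant: 0 + 6 = 6. Limit = 6.

Final answer: 6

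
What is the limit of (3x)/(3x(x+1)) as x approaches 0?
Both numerator and denominator → 0 as x → 0; this is a 0/0 indeterminate form.
Expand each to leading order near x = 0: numerator ~ 3·x, denominator ~ 3·x.
The limit of the ratio is 1.

Final answer: 1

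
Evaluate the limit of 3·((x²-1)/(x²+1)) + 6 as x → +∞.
Evaluate the dominant behaviour as x → +∞; each term tends to a finite value or vanishes.
Limit = 9.

Final answer: 9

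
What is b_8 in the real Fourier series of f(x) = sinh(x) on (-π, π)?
b_8 = (1/π) ∫_{-π}^{π} f(x)·sin(8x) dx.
Evaluate the integral (use parity and integration by parts as needed): b_8 = -16·sinh(π)/(65·π).

Final answer: -16·sinh(π)/(65·π)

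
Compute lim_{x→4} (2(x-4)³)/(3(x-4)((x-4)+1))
Both numerator and denominator → 0 as x → 4; this is a 0/0 indeterminate form.
Expand each to leading order near x = 4: numerator ~ 2·(x - 4)^3, denominator ~ 3·(x - 4).
The limit of the ratio is 0.

Final answer: 0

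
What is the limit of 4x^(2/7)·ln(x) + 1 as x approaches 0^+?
The product is a 0·∞ indeterminate form at x → 0⁺.
Rewrite the product as 4·ln(x) / x^(-2/7) and apply L'Hôpital, or use the standard hierarchy x^(-2/7) ≫ |ln x| as x → 0⁺.
The indeterminate product → 0, so the limit = 1.

Final answer: 1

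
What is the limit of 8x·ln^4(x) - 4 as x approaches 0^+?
The product is a 0·∞ indeterminate form at x → 0⁺.
Rewrite the product as 8·ln^4(x) / x^(-1) and apply L'Hôpital, or use the standard hierarchy x^(-1) ≫ |ln x|^4 as x → 0⁺.
The indeterminate product → 0, so the limit = -4.

Final answer: -4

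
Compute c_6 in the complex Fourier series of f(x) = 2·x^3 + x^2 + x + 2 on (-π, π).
Compute the real Fourier coefficients first: a_6 = 1/9, b_6 = -2·π^2/3 - 2/9.
Then c_6 = (a_6 − i·b_6)/2 = 1/18 + i/9 + i·π^2/3.

Final answer: 1/18 + i/9 + i·π^2/3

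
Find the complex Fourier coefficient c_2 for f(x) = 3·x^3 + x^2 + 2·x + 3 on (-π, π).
Compute the real Fourier coefficients first: a_2 = 1, b_2 = 5/2 - 3·π^2.
Then c_2 = (a_2 − i·b_2)/2 = 1/2 - 5·i/4 + 3·i·π^2/2.

Final answer: 1/2 - 5·i/4 + 3·i·π^2/2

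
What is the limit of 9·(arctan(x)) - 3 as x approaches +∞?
Evaluate the dominant behaviour as x → +∞; each term tends to a finite value or vanishes.
Limit = -3 + 9·π/2.

Final answer: -3 + 9·π/2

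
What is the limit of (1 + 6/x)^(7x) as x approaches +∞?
As x → +∞: write (1 + 6/x)^(7x) = ((1 + 6/x)^x)^7 → (e^6)^7 = e^42.
Limit = e^(42).

Final answer: e^(42)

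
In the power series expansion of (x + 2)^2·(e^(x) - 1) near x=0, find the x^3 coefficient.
Expand to order 3: (x + 2)^2·(e^(x) - 1) = 11·x^3/3 + 6·x^2 + 4·x + O(x^4).
The coefficient of x^3 is 11/3.

Final answer: 11/3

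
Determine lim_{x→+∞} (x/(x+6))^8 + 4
As x → +∞: x/(x+6) = 1/(1 + 6/x) → 1, and the 8th power of a limit-1 base also → 1; with the additive constant, 1 + 4 = 5.
Limit = 5.

Final answer: 5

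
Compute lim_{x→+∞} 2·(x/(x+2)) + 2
Evaluate the dominant behaviour as x → +∞; each term tends to a finite value or vanishes.
Limit = 4.

Final answer: 4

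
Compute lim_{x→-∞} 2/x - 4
Evaluate the dominant behaviour as x → -∞; each term tends to a finite value or vanishes.
Limit = -4.

Final answer: -4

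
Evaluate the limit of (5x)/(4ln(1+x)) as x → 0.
Both numerator and denominator → 0 as x → 0; this is a 0/0 indeterminate form.
Expand each to leading order near x = 0: numerator ~ 5·x, denominator ~ 4·x.
The limit of the ratio is 5/4.

Final answer: 5/4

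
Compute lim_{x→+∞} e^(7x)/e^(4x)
This is an ∞/∞ indeterminate form as x → +∞.
Rewrite e^(7x)/e^(4x) = e^((7−4)x) = e^(3x); the exponent coefficient is 3 > 0 so e^(3x) → ∞.
Limit = ∞.

Final answer: ∞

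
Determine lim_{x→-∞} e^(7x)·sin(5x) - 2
Evaluate the dominant behaviour as x → -∞; each term tends to a finite value or vanishes.
Limit = -2.

Final answer: -2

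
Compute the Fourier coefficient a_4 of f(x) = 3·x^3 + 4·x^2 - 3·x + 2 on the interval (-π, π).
a_4 = (1/π) ∫_{-π}^{π} f(x)·cos(4x) dx.
Evaluate the integral (use parity and integration by parts as needed): a_4 = 1.

Final answer: 1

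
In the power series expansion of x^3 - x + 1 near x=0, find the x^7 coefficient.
Expand to order 7: x^3 - x + 1 = x^3 - x + 1 + O(x^8).
The coefficient of x^7 is 0.

Final answer: 0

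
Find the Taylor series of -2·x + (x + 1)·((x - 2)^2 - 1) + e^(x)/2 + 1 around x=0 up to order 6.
x^6/1440 + x^5/240 + x^4/48 + 13·x^3/12 - 11·x^2/4 - 5·x/2 + 9/2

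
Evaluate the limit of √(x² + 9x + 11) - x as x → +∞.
This is an ∞ − ∞ indeterminate form.
Multiply and divide by the conjugate √(x²+9x + 11) + x; the x² terms cancel, leaving (9x + 11)/(√(x²+9x + 11)+x) → 9/2.
Limit = 9/2.

Final answer: 9/2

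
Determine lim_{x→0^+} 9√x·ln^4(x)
This is a 0·∞ indeterminate form at x → 0⁺.
Rewrite the product as 9·ln^4(x) / x^(-1/2) and apply L'Hôpital, or use the standard hierarchy x^(-1/2) ≫ |ln x|^4 as x → 0⁺.
The indeterminate product → 0, so the limit = 0.

Final answer: 0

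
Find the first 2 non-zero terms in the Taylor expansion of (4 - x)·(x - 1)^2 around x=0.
4 - 9·x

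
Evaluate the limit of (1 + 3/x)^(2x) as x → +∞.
As x → +∞: write (1 + 3/x)^(2x) = ((1 + 3/x)^x)^2 → (e^3)^2 = e^6.
Limit = e^(6).

Final answer: e^(6)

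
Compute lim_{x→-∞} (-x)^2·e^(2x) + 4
The product is a 0·∞ indeterminate form at x → -∞.
Rewrite the product as (-x)^2 / e^(-2x) (an ∞/∞ form) and apply L'Hôpital, or use the standard hierarchy e^(2|x|) ≫ |(-x)^2| as x → -∞.
The indeterminate product → 0, so the limit = 4.

Final answer: 4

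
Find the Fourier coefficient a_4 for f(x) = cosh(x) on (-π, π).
a_4 = (1/π) ∫_{-π}^{π} f(x)·cos(4x) dx.
Evaluate the integral (use parity and integration by parts as needed): a_4 = 2·sinh(π)/(17·π).

Final answer: 2·sinh(π)/(17·π)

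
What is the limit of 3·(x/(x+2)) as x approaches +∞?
Evaluate the dominant behaviour as x → +∞; each term tends to a finite value or vanishes.
Limit = 3.

Final answer: 3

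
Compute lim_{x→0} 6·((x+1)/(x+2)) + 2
Direct substitution at x = 0 gives 5.

Final answer: 5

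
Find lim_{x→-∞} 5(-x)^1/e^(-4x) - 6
The quotient is an ∞/∞ indeterminate form as x → -∞.
Compare growth rates of the dominant terms (exponentials ≫ polynomials ≫ logarithms), or apply L'Hôpital's rule; the quotient → 0.
Adding the constant: 0 - 6 = -6. Limit = -6.

Final answer: -6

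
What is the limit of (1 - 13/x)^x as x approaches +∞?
As x → +∞: this is the defining limit (1 - 13/x)^x → e^(-13).
Limit = e^(-13).

Final answer: e^(-13)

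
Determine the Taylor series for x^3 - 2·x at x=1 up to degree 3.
-1 + (x - 1) + 3·(x - 1)^2 + (x - 1)^3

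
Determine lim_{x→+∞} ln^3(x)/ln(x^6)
This is an ∞/∞ indeterminate form as x → +∞.
Write ln(x^6) = 6·ln(x), reducing the quotient to ln^2(x)/6 → ∞.
Limit = ∞.

Final answer: ∞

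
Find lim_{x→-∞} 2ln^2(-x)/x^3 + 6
The quotient is an ∞/∞ indeterminate form as x → -∞.
Compare growth rates of the dominant terms (exponentials ≫ polynomials ≫ logarithms), or apply L'Hôpital's rule; the quotient → 0.
Adding the constant: 0 + 6 = 6. Limit = 6.

Final answer: 6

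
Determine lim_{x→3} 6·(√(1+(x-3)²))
Direct substitution at x = 3 gives 6.

Final answer: 6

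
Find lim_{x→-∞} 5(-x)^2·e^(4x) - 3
The product is a 0·∞ indeterminate form at x → -∞.
Rewrite the product as 5(-x)^2 / e^(-4x) (an ∞/∞ form) and apply L'Hôpital, or use the standard hierarchy e^(4|x|) ≫ |(-x)^2| as x → -∞.
The indeterminate product → 0, so the limit = -3.

Final answer: -3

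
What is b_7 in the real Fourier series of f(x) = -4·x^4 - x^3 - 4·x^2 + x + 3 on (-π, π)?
b_7 = (1/π) ∫_{-π}^{π} f(x)·sin(7x) dx.
Evaluate the integral (use parity and integration by parts as needed): b_7 = 110/343 - 2·π^2/7.

Final answer: 110/343 - 2·π^2/7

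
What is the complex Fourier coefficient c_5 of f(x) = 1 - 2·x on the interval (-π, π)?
Compute the real Fourier coefficients first: a_5 = 0, b_5 = -4/5.
Then c_5 = (a_5 − i·b_5)/2 = 2·i/5.

Final answer: 2·i/5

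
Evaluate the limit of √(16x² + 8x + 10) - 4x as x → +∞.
As x → +∞: multiply by the conjugate to get (8x+10)/(√(16x²+8x+10)+4x); the denominator ~ 8x, so the limit is 8/8 = 1.
Limit = 1.

Final answer: 1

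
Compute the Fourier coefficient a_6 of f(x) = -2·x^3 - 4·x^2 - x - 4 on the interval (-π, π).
a_6 = (1/π) ∫_{-π}^{π} f(x)·cos(6x) dx.
Evaluate the integral (use parity and integration by parts as needed): a_6 = -4/9.

Final answer: -4/9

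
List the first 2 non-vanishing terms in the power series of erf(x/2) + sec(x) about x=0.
x/√(π) + 1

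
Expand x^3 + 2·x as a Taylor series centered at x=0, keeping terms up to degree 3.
x^3 + 2·x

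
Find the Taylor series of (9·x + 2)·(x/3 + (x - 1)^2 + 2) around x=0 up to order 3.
9·x^3 - 13·x^2 + 71·x/3 + 6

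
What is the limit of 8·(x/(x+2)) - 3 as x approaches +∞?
Evaluate the dominant behaviour as x → +∞; each term tends to a finite value or vanishes.
Limit = 5.

Final answer: 5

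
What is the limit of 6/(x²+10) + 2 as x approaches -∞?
Evaluate the dominant behaviour as x → -∞; each term tends to a finite value or vanishes.
Limit = 2.

Final answer: 2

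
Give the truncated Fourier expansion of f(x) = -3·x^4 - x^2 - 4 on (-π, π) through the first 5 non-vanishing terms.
(-140 + 24·π^2)·cos(x) + (8 - 6·π^2)·cos(2·x) + (-4/3 + 8·π^2/3)·cos(3·x) + (5/16 - 3·π^2/2)·cos(4·x) - 3·π^4/5 - 4 - π^2/3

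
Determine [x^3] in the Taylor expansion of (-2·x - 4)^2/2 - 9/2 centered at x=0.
Expand to order 3: (-2·x - 4)^2/2 - 9/2 = 2·x^2 + 8·x + 7/2 + O(x^4).
The coefficient of x^3 is 0.

Final answer: 0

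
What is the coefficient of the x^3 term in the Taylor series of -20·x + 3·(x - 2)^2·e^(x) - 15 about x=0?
Expand to order 3: -20·x + 3·(x - 2)^2·e^(x) - 15 = -x^3 - 3·x^2 - 20·x - 3 + O(x^4).
The coefficient of x^3 is -1.

Final answer: -1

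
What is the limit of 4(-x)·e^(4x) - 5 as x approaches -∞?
The product is a 0·∞ indeterminate form at x → -∞.
Rewrite the product as 4(-x) / e^(-4x) (an ∞/∞ form) and apply L'Hôpital, or use the standard hierarchy e^(4|x|) ≫ |(-x)| as x → -∞.
The indeterminate product → 0, so the limit = -5.

Final answer: -5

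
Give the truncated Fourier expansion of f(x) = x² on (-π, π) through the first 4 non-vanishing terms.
-4·cos(x) + cos(2·x) - 4·cos(3·x)/9 + π^2/3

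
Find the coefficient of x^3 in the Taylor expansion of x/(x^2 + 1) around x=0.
Expand to order 3: x/(x^2 + 1) = -x^3 + x + O(x^4).
The coefficient of x^3 is -1.

Final answer: -1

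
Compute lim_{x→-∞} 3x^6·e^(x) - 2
The product is a 0·∞ indeterminate form at x → -∞.
Rewrite the product as 3x^6 / e^(-x) (an ∞/∞ form) and apply L'Hôpital, or use the standard hierarchy e^(|x|) ≫ |x^6| as x → -∞.
The indeterminate product → 0, so the limit = -2.

Final answer: -2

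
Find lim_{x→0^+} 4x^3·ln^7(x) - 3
The product is a 0·∞ indeterminate form at x → 0⁺.
Rewrite the product as 4·ln^7(x) / x^(-3) and apply L'Hôpital, or use the standard hierarchy x^(-3) ≫ |ln x|^7 as x → 0⁺.
The indeterminate product → 0, so the limit = -3.

Final answer: -3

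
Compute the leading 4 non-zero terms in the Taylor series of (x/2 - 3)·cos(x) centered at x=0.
-x^3/4 + 3·x^2/2 + x/2 - 3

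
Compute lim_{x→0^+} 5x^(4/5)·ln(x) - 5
The product is a 0·∞ indeterminate form at x → 0⁺.
Rewrite the product as 5·ln(x) / x^(-4/5) and apply L'Hôpital, or use the standard hierarchy x^(-4/5) ≫ |ln x| as x → 0⁺.
The indeterminate product → 0, so the limit = -5.

Final answer: -5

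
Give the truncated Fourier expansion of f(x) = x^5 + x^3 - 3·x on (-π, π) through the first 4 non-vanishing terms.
(-38·π^2 + 2·π^4 + 222)·sin(x) + (-π^4 - 3 + 4·π^2)·sin(2·x) + (-22·π^2/27 - 118/81 + 2·π^4/3)·sin(3·x) + (-π^4/2 + π^2/8 + 93/64)·sin(4·x)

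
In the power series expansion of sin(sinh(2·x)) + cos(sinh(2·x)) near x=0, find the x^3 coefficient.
Expand to order 3: sin(sinh(2·x)) + cos(sinh(2·x)) = -2·x^2 + 2·x + 1 + O(x^4).
The coefficient of x^3 is 0.

Final answer: 0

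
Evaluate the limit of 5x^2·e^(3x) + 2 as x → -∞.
The product is a 0·∞ indeterminate form at x → -∞.
Rewrite the product as 5x^2 / e^(-3x) (an ∞/∞ form) and apply L'Hôpital, or use the standard hierarchy e^(3|x|) ≫ |x^2| as x → -∞.
The indeterminate product → 0, so the limit = 2.

Final answer: 2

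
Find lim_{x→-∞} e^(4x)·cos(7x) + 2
Evaluate the dominant behaviour as x → -∞; each term tends to a finite value or vanishes.
Limit = 2.

Final answer: 2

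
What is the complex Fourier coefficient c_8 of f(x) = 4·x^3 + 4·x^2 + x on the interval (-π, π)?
Compute the real Fourier coefficients first: a_8 = 1/4, b_8 = -π^2 - 5/32.
Then c_8 = (a_8 − i·b_8)/2 = 1/8 + 5·i/64 + i·π^2/2.

Final answer: 1/8 + 5·i/64 + i·π^2/2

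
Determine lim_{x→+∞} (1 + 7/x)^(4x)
As x → +∞: write (1 + 7/x)^(4x) = ((1 + 7/x)^x)^4 → (e^7)^4 = e^28.
Limit = e^(28).

Final answer: e^(28)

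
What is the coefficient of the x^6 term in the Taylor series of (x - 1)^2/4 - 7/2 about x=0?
Expand to order 6: (x - 1)^2/4 - 7/2 = x^2/4 - x/2 - 13/4 + O(x^7).
The coefficient of x^6 is 0.

Final answer: 0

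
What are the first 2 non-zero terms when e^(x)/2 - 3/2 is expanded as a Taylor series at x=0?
x/2 - 1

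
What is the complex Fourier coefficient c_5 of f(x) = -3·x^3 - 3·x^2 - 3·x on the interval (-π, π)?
Compute the real Fourier coefficients first: a_5 = 12/25, b_5 = -6·π^2/5 - 114/125.
Then c_5 = (a_5 − i·b_5)/2 = 6/25 + 57·i/125 + 3·i·π^2/5.

Final answer: 6/25 + 57·i/125 + 3·i·π^2/5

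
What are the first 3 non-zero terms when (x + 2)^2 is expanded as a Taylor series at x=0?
x^2 + 4·x + 4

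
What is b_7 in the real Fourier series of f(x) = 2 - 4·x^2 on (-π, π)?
b_7 = (1/π) ∫_{-π}^{π} f(x)·sin(7x) dx.
Evaluate the integral (use parity and integration by parts as needed): b_7 = 0.

Final answer: 0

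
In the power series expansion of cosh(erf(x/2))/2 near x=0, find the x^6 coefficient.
Expand to order 6: cosh(erf(x/2))/2 = x^6·(-1/(144·π^2) + 1/(1440·π^3) + 7/(1440·π)) + x^4·(-1/(24·π) + 1/(48·π^2)) + x^2/(4·π) + 1/2 + O(x^7).
The coefficient of x^6 is -1/(144·π^2) + 1/(1440·π^3) + 7/(1440·π).

Final answer: -1/(144·π^2) + 1/(1440·π^3) + 7/(1440·π)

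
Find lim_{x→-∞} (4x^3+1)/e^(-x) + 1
The quotient is an ∞/∞ indeterminate form as x → -∞.
Compare growth rates of the dominant terms (exponentials ≫ polynomials ≫ logarithms), or apply L'Hôpital's rule; the quotient → 0.
Adding the constant: 0 + 1 = 1. Limit = 1.

Final answer: 1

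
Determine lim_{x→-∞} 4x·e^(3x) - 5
The product is a 0·∞ indeterminate form at x → -∞.
Rewrite the product as 4x / e^(-3x) (an ∞/∞ form) and apply L'Hôpital, or use the standard hierarchy e^(3|x|) ≫ |x| as x → -∞.
The indeterminate product → 0, so the limit = -5.

Final answer: -5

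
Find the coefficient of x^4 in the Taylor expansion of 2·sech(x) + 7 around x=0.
Expand to order 4: 2·sech(x) + 7 = 5·x^4/12 - x^2 + 9 + O(x^5).
The coefficient of x^4 is 5/12.

Final answer: 5/12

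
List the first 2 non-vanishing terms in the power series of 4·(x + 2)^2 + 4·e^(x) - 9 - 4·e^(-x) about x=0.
24·x + 7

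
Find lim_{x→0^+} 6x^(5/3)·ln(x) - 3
The product is a 0·∞ indeterminate form at x → 0⁺.
Rewrite the product as 6·ln(x) / x^(-5/3) and apply L'Hôpital, or use the standard hierarchy x^(-5/3) ≫ |ln x| as x → 0⁺.
The indeterminate product → 0, so the limit = -3.

Final answer: -3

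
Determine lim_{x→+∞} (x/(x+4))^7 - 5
As x → +∞: x/(x+4) = 1/(1 + 4/x) → 1, and the 7th power of a limit-1 base also → 1; with the additive constant, 1 - 5 = -4.
Limit = -4.

Final answer: -4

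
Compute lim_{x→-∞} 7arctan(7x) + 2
Evaluate the dominant behaviour as x → -∞; each term tends to a finite value or vanishes.
Limit = 2 - 7·π/2.

Final answer: 2 - 7·π/2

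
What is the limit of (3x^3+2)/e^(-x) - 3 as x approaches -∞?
The quotient is an ∞/∞ indeterminate form as x → -∞.
Compare growth rates of the dominant terms (exponentials ≫ polynomials ≫ logarithms), or apply L'Hôpital's rule; the quotient → 0.
Adding the constant: 0 - 3 = -3. Limit = -3.

Final answer: -3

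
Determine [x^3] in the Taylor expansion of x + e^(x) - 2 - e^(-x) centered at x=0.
Expand to order 3: x + e^(x) - 2 - e^(-x) = x^3/3 + 3·x - 2 + O(x^4).
The coefficient of x^3 is 1/3.

Final answer: 1/3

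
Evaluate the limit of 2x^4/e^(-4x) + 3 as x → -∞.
The quotient is an ∞/∞ indeterminate form as x → -∞.
Compare growth rates of the dominant terms (exponentials ≫ polynomials ≫ logarithms), or apply L'Hôpital's rule; the quotient → 0.
Adding the constant: 0 + 3 = 3. Limit = 3.

Final answer: 3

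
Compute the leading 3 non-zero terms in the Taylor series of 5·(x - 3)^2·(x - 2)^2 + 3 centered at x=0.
185·x^2 - 300·x + 183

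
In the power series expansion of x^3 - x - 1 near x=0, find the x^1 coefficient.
Expand to order 1: x^3 - x - 1 = -x - 1 + O(x^2).
The coefficient of x^1 is -1.

Final answer: -1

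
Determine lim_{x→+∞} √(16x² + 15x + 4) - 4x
As x → +∞: multiply by the conjugate to get (15x+4)/(√(16x²+15x+4)+4x); the denominator ~ 8x, so the limit is 15/8.
Limit = 15/8.

Final answer: 15/8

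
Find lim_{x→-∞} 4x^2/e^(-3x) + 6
The quotient is an ∞/∞ indeterminate form as x → -∞.
Compare growth rates of the dominant terms (exponentials ≫ polynomials ≫ logarithms), or apply L'Hôpital's rule; the quotient → 0.
Adding the constant: 0 + 6 = 6. Limit = 6.

Final answer: 6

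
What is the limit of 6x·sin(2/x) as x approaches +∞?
As x → +∞: let u = 2/x → 0⁺; then 6·x·sin(2/x) = 6·2·sin(u)/u → 6·2·1 = 12.
Limit = 12.

Final answer: 12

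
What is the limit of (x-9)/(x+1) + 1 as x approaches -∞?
Evaluate the dominant behaviour as x → -∞; each term tends to a finite value or vanishes.
Limit = 2.

Final answer: 2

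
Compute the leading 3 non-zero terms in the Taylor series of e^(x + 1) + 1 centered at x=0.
e·x^2/2 + e·x + 1 + e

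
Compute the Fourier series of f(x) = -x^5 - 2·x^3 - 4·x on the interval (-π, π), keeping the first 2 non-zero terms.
(-224 - 2·π^4 + 36·π^2)·sin(x) + (-3·π^2 + 17/2 + π^4)·sin(2·x)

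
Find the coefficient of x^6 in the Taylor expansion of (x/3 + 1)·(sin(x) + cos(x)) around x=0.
Expand to order 6: (x/3 + 1)·(sin(x) + cos(x)) = x^6/720 + x^5/45 - x^4/72 - x^3/3 - x^2/6 + 4·x/3 + 1 + O(x^7).
The coefficient of x^6 is 1/720.

Final answer: 1/720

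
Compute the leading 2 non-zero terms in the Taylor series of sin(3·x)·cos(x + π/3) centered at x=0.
-3·√(3)·x^2/2 + 3·x/2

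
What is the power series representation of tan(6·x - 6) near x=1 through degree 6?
6·(x - 1) + 72·(x - 1)^3 + 5184·(x - 1)^5/5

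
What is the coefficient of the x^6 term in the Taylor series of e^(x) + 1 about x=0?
Expand to order 6: e^(x) + 1 = x^6/720 + x^5/120 + x^4/24 + x^3/6 + x^2/2 + x + 2 + O(x^7).
The coefficient of x^6 is 1/720.

Final answer: 1/720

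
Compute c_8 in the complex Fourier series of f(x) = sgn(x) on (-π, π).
Compute the real Fourier coefficients first: a_8 = 0, b_8 = 0.
Then c_8 = (a_8 − i·b_8)/2 = 0.

Final answer: 0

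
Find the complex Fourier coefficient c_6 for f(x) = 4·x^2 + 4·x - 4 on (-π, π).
Compute the real Fourier coefficients first: a_6 = 4/9, b_6 = -4/3.
Then c_6 = (a_6 − i·b_6)/2 = 2/9 + 2·i/3.

Final answer: 2/9 + 2·i/3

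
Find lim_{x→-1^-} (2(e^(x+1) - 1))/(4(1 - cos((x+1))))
Both numerator and denominator → 0 as x → -1^-; this is a 0/0 indeterminate form.
Expand each to leading order near x = -1: numerator ~ 2·(x + 1), denominator ~ 2·(x + 1)^2.
The limit of the ratio is -∞.

Final answer: -∞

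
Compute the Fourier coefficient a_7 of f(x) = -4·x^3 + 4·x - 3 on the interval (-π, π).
a_7 = (1/π) ∫_{-π}^{π} f(x)·cos(7x) dx.
Evaluate the integral (use parity and integration by parts as needed): a_7 = 0.

Final answer: 0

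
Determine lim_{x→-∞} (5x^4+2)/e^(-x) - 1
The quotient is an ∞/∞ indeterminate form as x → -∞.
Compare growth rates of the dominant terms (exponentials ≫ polynomials ≫ logarithms), or apply L'Hôpital's rule; the quotient → 0.
Adding the constant: 0 - 1 = -1. Limit = -1.

Final answer: -1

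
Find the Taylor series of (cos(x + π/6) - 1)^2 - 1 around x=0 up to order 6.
x^6·(-1 + √(3)/2)^2·(-29/(1440·(-1 + √(3)/2)^2) - √(3)/(720·(-1 + √(3)/2))) + x^5·(-1 + √(3)/2)^2·(-√(3)/(16·(-1 + √(3)/2)^2) - 1/(120·(-1 + √(3)/2))) + x^4·(-1 + √(3)/2)^2·(√(3)/(24·(-1 + √(3)/2)) + 5/(48·(-1 + √(3)/2)^2)) + x^3·(-1 + √(3)/2)^2·(1/(6·(-1 + √(3)/2)) + √(3)/(4·(-1 + √(3)/2)^2)) + x^2·(-1 + √(3)/2)^2·(-√(3)/(2·(-1 + √(3)/2)) + 1/(4·(-1 + √(3)/2)^2)) + x·(1 - √(3)/2) - 1 + (-1 + √(3)/2)^2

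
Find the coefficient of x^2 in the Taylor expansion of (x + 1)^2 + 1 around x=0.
Expand to order 2: (x + 1)^2 + 1 = x^2 + 2·x + 2 + O(x^3).
The coefficient of x^2 is 1.

Final answer: 1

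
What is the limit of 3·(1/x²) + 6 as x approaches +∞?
Evaluate the dominant behaviour as x → +∞; each term tends to a finite value or vanishes.
Limit = 6.

Final answer: 6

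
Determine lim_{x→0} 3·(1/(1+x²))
Direct substitution at x = 0 gives 3.

Final answer: 3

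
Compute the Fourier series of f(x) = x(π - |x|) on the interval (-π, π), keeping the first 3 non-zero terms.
8·sin(x)/π + 8·sin(3·x)/(27·π) + 8·sin(5·x)/(125·π)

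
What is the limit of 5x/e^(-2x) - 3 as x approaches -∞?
The quotient is an ∞/∞ indeterminate form as x → -∞.
Compare growth rates of the dominant terms (exponentials ≫ polynomials ≫ logarithms), or apply L'Hôpital's rule; the quotient → 0.
Adding the constant: 0 - 3 = -3. Limit = -3.

Final answer: -3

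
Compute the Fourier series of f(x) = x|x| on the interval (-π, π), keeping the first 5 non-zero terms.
(-8 + 2·π^2)·sin(x)/π - π·sin(2·x) + (-8 + 18·π^2)·sin(3·x)/(27·π) - π·sin(4·x)/2 + (-8 + 50·π^2)·sin(5·x)/(125·π)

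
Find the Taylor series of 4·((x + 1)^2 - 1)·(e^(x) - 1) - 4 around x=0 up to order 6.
7·x^6/30 + x^5 + 10·x^4/3 + 8·x^3 + 8·x^2 - 4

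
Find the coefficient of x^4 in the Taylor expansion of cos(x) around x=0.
Expand to order 4: cos(x) = x^4/24 - x^2/2 + 1 + O(x^5).
The coefficient of x^4 is 1/24.

Final answer: 1/24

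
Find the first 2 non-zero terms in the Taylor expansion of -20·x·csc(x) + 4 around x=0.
-10·x^2/3 - 16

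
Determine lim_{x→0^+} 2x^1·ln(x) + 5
The product is a 0·∞ indeterminate form at x → 0⁺.
Rewrite the product as 2·ln(x) / x^(-1) and apply L'Hôpital, or use the standard hierarchy x^(-1) ≫ |ln x| as x → 0⁺.
The indeterminate product → 0, so the limit = 5.

Final answer: 5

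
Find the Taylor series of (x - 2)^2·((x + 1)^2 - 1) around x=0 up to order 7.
x^4 - 2·x^3 - 4·x^2 + 8·x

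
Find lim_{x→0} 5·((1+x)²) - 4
Direct substitution at x = 0 gives 1.

Final answer: 1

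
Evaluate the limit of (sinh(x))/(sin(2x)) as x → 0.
Both numerator and denominator → 0 as x → 0; this is a 0/0 indeterminate form.
Expand each to leading order near x = 0: numerator ~ x, denominator ~ 2·x.
The limit of the ratio is 1/2.

Final answer: 1/2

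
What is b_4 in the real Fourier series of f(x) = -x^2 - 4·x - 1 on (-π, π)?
b_4 = (1/π) ∫_{-π}^{π} f(x)·sin(4x) dx.
Evaluate the integral (use parity and integration by parts as needed): b_4 = 2.

Final answer: 2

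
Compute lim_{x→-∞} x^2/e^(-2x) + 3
The quotient is an ∞/∞ indeterminate form as x → -∞.
Compare growth rates of the dominant terms (exponentials ≫ polynomials ≫ logarithms), or apply L'Hôpital's rule; the quotient → 0.
Adding the constant: 0 + 3 = 3. Limit = 3.

Final answer: 3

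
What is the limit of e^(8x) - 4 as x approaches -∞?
Evaluate the dominant behaviour as x → -∞; each term tends to a finite value or vanishes.
Limit = -4.

Final answer: -4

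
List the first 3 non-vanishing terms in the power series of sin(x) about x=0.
x^5/120 - x^3/6 + x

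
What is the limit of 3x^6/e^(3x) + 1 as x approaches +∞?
The quotient is an ∞/∞ indeterminate form as x → +∞.
The exponential denominator e^(3x) dominates the polynomial numerator (e^x ≫ x^6 as x → ∞), so the quotient → 0.
Adding the constant: 0 + 1 = 1. Limit = 1.

Final answer: 1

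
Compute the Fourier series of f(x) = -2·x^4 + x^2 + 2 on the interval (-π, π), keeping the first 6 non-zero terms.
(-100 + 16·π^2)·cos(x) + (7 - 4·π^2)·cos(2·x) + (-44/27 + 16·π^2/9)·cos(3·x) + (5/8 - π^2)·cos(4·x) + (-196/625 + 16·π^2/25)·cos(5·x) - 2·π^4/5 + 2 + π^2/3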